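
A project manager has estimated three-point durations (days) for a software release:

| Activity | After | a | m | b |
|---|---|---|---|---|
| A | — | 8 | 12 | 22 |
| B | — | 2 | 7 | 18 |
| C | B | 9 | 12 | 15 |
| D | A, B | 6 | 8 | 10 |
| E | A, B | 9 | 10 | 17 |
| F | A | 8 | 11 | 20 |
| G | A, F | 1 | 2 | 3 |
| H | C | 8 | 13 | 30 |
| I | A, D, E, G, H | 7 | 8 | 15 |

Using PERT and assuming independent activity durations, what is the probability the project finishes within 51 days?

te_A = (8 + 4·12 + 22)/6 = 78/6 = 13; σ²_A = ((22−8)/6)² = 5.444
te_B = (2 + 4·7 + 18)/6 = 48/6 = 8; σ²_B = ((18−2)/6)² = 7.111
te_C = (9 + 4·12 + 15)/6 = 72/6 = 12; σ²_C = ((15−9)/6)² = 1.000
te_D = (6 + 4·8 + 10)/6 = 48/6 = 8; σ²_D = ((10−6)/6)² = 0.444
te_E = (9 + 4·10 + 17)/6 = 66/6 = 11; σ²_E = ((17−9)/6)² = 1.778
te_F = (8 + 4·11 + 20)/6 = 72/6 = 12; σ²_F = ((20−8)/6)² = 4.000
te_G = (1 + 4·2 + 3)/6 = 12/6 = 2; σ²_G = ((3−1)/6)² = 0.111
te_H = (8 + 4·13 + 30)/6 = 90/6 = 15; σ²_H = ((30−8)/6)² = 13.444
te_I = (7 + 4·8 + 15)/6 = 54/6 = 9; σ²_I = ((15−7)/6)² = 1.778

Forward pass:
ES_A = 0; EF_A = 13
ES_B = 0; EF_B = 8
ES_C = 8; EF_C = 8+12 = 20
ES_D = max(EF_A=13, EF_B=8) = 13; EF_D = 13+8 = 21
ES_E = max(EF_A=13, EF_B=8) = 13; EF_E = 13+11 = 24
ES_F = 13; EF_F = 13+12 = 25
ES_G = max(EF_A=13, EF_F=25) = 25; EF_G = 25+2 = 27
ES_H = 20; EF_H = 20+15 = 35
ES_I = max(EF_A=13, EF_D=21, EF_E=24, EF_G=27, EF_H=35) = 35; EF_I = 35+9 = 44
Expected project duration μ = 44 days. Critical path: B → C → H → I.

Variance along critical path = 7.111 + 1.000 + 13.444 + 1.778 = 23.333; σ = √23.333 = 4.830 days.
Z = (51 − 44) / 4.830 = 1.449
P(T ≤ 51) = Φ(1.449) ≈ 0.926

0.926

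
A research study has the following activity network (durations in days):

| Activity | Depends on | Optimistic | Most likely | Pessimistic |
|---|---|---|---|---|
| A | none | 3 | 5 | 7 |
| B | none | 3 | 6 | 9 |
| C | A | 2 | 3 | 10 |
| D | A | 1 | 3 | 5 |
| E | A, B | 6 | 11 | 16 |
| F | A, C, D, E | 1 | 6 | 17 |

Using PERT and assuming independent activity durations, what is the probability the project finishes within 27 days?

0.818

te_A = (3 + 4·5 + 7)/6 = 30/6 = 5; σ²_A = ((7−3)/6)² = 0.444
te_B = (3 + 4·6 + 9)/6 = 36/6 = 6; σ²_B = ((9−3)/6)² = 1.000
te_C = (2 + 4·3 + 10)/6 = 24/6 = 4; σ²_C = ((10−2)/6)² = 1.778
te_D = (1 + 4·3 + 5)/6 = 18/6 = 3; σ²_D = ((5−1)/6)² = 0.444
te_E = (6 + 4·11 + 16)/6 = 66/6 = 11; σ²_E = ((16−6)/6)² = 2.778
te_F = (1 + 4·6 + 17)/6 = 42/6 = 7; σ²_F = ((17−1)/6)² = 7.111

Forward pass:
ES_A = 0; EF_A = 5
ES_B = 0; EF_B = 6
ES_C = 5; EF_C = 5+4 = 9
ES_D = 5; EF_D = 5+3 = 8
ES_E = max(EF_A=5, EF_B=6) = 6; EF_E = 6+11 = 17
ES_F = max(EF_A=5, EF_C=9, EF_D=8, EF_E=17) = 17; EF_F = 17+7 = 24
Expected project duration μ = 24 days. Critical path: B → E → F.

Variance along critical path = 1.000 + 2.778 + 7.111 = 10.889; σ = √10.889 = 3.300 days.
Z = (27 − 24) / 3.300 = 0.909
P(T ≤ 27) = Φ(0.909) ≈ 0.818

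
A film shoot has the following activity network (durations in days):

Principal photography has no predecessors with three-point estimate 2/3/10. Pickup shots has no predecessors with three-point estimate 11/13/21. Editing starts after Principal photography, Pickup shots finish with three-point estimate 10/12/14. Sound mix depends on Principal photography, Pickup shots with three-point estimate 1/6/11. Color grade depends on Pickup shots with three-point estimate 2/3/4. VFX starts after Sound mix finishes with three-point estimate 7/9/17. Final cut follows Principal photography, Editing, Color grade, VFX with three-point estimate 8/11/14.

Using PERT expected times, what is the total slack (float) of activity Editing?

te_Principal photography = (2 + 4·3 + 10)/6 = 24/6 = 4
te_Pickup shots = (11 + 4·13 + 21)/6 = 84/6 = 14
te_Editing = (10 + 4·12 + 14)/6 = 72/6 = 12
te_Sound mix = (1 + 4·6 + 11)/6 = 36/6 = 6
te_Color grade = (2 + 4·3 + 4)/6 = 18/6 = 3
te_VFX = (7 + 4·9 + 17)/6 = 60/6 = 10
te_Final cut = (8 + 4·11 + 14)/6 = 66/6 = 11

Forward pass:
ES_Principal photography = 0; EF_Principal photography = 4
ES_Pickup shots = 0; EF_Pickup shots = 14
ES_Editing = max(EF_Principal photography=4, EF_Pickup shots=14) = 14; EF_Editing = 14+12 = 26
ES_Sound mix = max(EF_Principal photography=4, EF_Pickup shots=14) = 14; EF_Sound mix = 14+6 = 20
ES_Color grade = 14; EF_Color grade = 14+3 = 17
ES_VFX = 20; EF_VFX = 20+10 = 30
ES_Final cut = max(EF_Principal photography=4, EF_Editing=26, EF_Color grade=17, EF_VFX=30) = 30; EF_Final cut = 30+11 = 41
Expected project duration μ = 41 days. Critical path: Pickup shots → Sound mix → VFX → Final cut.

Backward pass:
LF_Final cut = 41; LS_Final cut = 41−11 = 30
LF_VFX = LS_Final cut = 30; LS_VFX = 30−10 = 20
LF_Color grade = LS_Final cut = 30; LS_Color grade = 30−3 = 27
LF_Sound mix = LS_VFX = 20; LS_Sound mix = 20−6 = 14
LF_Editing = LS_Final cut = 30; LS_Editing = 30−12 = 18
LF_Pickup shots = min(LS_Editing=18, LS_Sound mix=14, LS_Color grade=27) = 14; LS_Pickup shots = 14−14 = 0
LF_Principal photography = min(LS_Editing=18, LS_Sound mix=14, LS_Final cut=30) = 14; LS_Principal photography = 14−4 = 10
Slack_Editing = LS_Editing − ES_Editing = 18 − 14 = 4

4 days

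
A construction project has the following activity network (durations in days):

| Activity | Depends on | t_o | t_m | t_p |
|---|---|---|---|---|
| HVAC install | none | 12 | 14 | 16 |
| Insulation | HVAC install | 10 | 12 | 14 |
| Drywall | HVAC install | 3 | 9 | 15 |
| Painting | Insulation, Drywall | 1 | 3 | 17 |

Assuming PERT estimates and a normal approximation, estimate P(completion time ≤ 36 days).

te_HVAC install = (12 + 4·14 + 16)/6 = 84/6 = 14; σ²_HVAC install = ((16−12)/6)² = 0.444
te_Insulation = (10 + 4·12 + 14)/6 = 72/6 = 12; σ²_Insulation = ((14−10)/6)² = 0.444
te_Drywall = (3 + 4·9 + 15)/6 = 54/6 = 9; σ²_Drywall = ((15−3)/6)² = 4.000
te_Painting = (1 + 4·3 + 17)/6 = 30/6 = 5; σ²_Painting = ((17−1)/6)² = 7.111

Forward pass:
ES_HVAC install = 0; EF_HVAC install = 14
ES_Insulation = 14; EF_Insulation = 14+12 = 26
ES_Drywall = 14; EF_Drywall = 14+9 = 23
ES_Painting = max(EF_Insulation=26, EF_Drywall=23) = 26; EF_Painting = 26+5 = 31
Expected project duration μ = 31 days. Critical path: HVAC install → Insulation → Painting.

Variance along critical path = 0.444 + 0.444 + 7.111 = 8.000; σ = √8.000 = 2.828 days.
Z = (36 − 31) / 2.828 = 1.768
P(T ≤ 36) = Φ(1.768) ≈ 0.961

0.961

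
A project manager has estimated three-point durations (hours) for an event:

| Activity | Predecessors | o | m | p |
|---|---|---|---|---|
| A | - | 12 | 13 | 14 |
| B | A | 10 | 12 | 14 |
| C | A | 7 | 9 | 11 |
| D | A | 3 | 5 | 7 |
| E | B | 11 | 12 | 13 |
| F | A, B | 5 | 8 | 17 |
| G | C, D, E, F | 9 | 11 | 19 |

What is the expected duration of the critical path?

te_A = (12 + 4·13 + 14)/6 = 78/6 = 13
te_B = (10 + 4·12 + 14)/6 = 72/6 = 12
te_C = (7 + 4·9 + 11)/6 = 54/6 = 9
te_D = (3 + 4·5 + 7)/6 = 30/6 = 5
te_E = (11 + 4·12 + 13)/6 = 72/6 = 12
te_F = (5 + 4·8 + 17)/6 = 54/6 = 9
te_G = (9 + 4·11 + 19)/6 = 72/6 = 12

Forward pass:
ES_A = 0; EF_A = 13
ES_B = 13; EF_B = 13+12 = 25
ES_C = 13; EF_C = 13+9 = 22
ES_D = 13; EF_D = 13+5 = 18
ES_E = 25; EF_E = 25+12 = 37
ES_F = max(EF_A=13, EF_B=25) = 25; EF_F = 25+9 = 34
ES_G = max(EF_C=22, EF_D=18, EF_E=37, EF_F=34) = 37; EF_G = 37+12 = 49
Expected project duration μ = 49 hours. Critical path: A → B → E → G.

49 hours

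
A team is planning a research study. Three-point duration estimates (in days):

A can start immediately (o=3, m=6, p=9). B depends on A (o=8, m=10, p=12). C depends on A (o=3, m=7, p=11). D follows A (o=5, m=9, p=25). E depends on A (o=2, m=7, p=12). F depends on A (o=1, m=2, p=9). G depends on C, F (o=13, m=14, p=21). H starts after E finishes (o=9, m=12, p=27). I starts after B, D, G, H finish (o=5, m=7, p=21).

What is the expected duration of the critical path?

te_A = (3 + 4·6 + 9)/6 = 36/6 = 6
te_B = (8 + 4·10 + 12)/6 = 60/6 = 10
te_C = (3 + 4·7 + 11)/6 = 42/6 = 7
te_D = (5 + 4·9 + 25)/6 = 66/6 = 11
te_E = (2 + 4·7 + 12)/6 = 42/6 = 7
te_F = (1 + 4·2 + 9)/6 = 18/6 = 3
te_G = (13 + 4·14 + 21)/6 = 90/6 = 15
te_H = (9 + 4·12 + 27)/6 = 84/6 = 14
te_I = (5 + 4·7 + 21)/6 = 54/6 = 9

Forward pass:
ES_A = 0; EF_A = 6
ES_B = 6; EF_B = 6+10 = 16
ES_C = 6; EF_C = 6+7 = 13
ES_D = 6; EF_D = 6+11 = 17
ES_E = 6; EF_E = 6+7 = 13
ES_F = 6; EF_F = 6+3 = 9
ES_G = max(EF_C=13, EF_F=9) = 13; EF_G = 13+15 = 28
ES_H = 13; EF_H = 13+14 = 27
ES_I = max(EF_B=16, EF_D=17, EF_G=28, EF_H=27) = 28; EF_I = 28+9 = 37
Expected project duration μ = 37 days. Critical path: A → C → G → I.

37 days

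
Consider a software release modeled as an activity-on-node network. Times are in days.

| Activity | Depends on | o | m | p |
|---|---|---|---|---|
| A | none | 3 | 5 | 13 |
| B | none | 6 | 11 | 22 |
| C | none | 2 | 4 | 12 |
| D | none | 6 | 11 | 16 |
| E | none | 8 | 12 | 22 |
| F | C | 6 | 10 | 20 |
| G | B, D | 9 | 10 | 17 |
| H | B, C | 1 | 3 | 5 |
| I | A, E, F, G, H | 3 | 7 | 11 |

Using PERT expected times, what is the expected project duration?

30 days

te_A = (3 + 4·5 + 13)/6 = 36/6 = 6
te_B = (6 + 4·11 + 22)/6 = 72/6 = 12
te_C = (2 + 4·4 + 12)/6 = 30/6 = 5
te_D = (6 + 4·11 + 16)/6 = 66/6 = 11
te_E = (8 + 4·12 + 22)/6 = 78/6 = 13
te_F = (6 + 4·10 + 20)/6 = 66/6 = 11
te_G = (9 + 4·10 + 17)/6 = 66/6 = 11
te_H = (1 + 4·3 + 5)/6 = 18/6 = 3
te_I = (3 + 4·7 + 11)/6 = 42/6 = 7

Forward pass:
ES_A = 0; EF_A = 6
ES_B = 0; EF_B = 12
ES_C = 0; EF_C = 5
ES_D = 0; EF_D = 11
ES_E = 0; EF_E = 13
ES_F = 5; EF_F = 5+11 = 16
ES_G = max(EF_B=12, EF_D=11) = 12; EF_G = 12+11 = 23
ES_H = max(EF_B=12, EF_C=5) = 12; EF_H = 12+3 = 15
ES_I = max(EF_A=6, EF_E=13, EF_F=16, EF_G=23, EF_H=15) = 23; EF_I = 23+7 = 30
Expected project duration μ = 30 days. Critical path: B → G → I.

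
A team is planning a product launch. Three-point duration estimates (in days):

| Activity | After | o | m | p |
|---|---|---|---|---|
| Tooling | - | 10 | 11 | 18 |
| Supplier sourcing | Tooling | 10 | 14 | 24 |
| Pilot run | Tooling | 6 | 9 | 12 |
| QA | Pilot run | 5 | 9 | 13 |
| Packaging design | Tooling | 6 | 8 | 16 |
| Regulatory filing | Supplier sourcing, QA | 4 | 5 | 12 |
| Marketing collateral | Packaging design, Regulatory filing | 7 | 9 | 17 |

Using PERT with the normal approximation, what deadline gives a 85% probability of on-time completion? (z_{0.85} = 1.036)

te_Tooling = (10 + 4·11 + 18)/6 = 72/6 = 12; σ²_Tooling = ((18−10)/6)² = 1.778
te_Supplier sourcing = (10 + 4·14 + 24)/6 = 90/6 = 15; σ²_Supplier sourcing = ((24−10)/6)² = 5.444
te_Pilot run = (6 + 4·9 + 12)/6 = 54/6 = 9; σ²_Pilot run = ((12−6)/6)² = 1.000
te_QA = (5 + 4·9 + 13)/6 = 54/6 = 9; σ²_QA = ((13−5)/6)² = 1.778
te_Packaging design = (6 + 4·8 + 16)/6 = 54/6 = 9; σ²_Packaging design = ((16−6)/6)² = 2.778
te_Regulatory filing = (4 + 4·5 + 12)/6 = 36/6 = 6; σ²_Regulatory filing = ((12−4)/6)² = 1.778
te_Marketing collateral = (7 + 4·9 + 17)/6 = 60/6 = 10; σ²_Marketing collateral = ((17−7)/6)² = 2.778

Forward pass:
ES_Tooling = 0; EF_Tooling = 12
ES_Supplier sourcing = 12; EF_Supplier sourcing = 12+15 = 27
ES_Pilot run = 12; EF_Pilot run = 12+9 = 21
ES_QA = 21; EF_QA = 21+9 = 30
ES_Packaging design = 12; EF_Packaging design = 12+9 = 21
ES_Regulatory filing = max(EF_Supplier sourcing=27, EF_QA=30) = 30; EF_Regulatory filing = 30+6 = 36
ES_Marketing collateral = max(EF_Packaging design=21, EF_Regulatory filing=36) = 36; EF_Marketing collateral = 36+10 = 46
Expected project duration μ = 46 days. Critical path: Tooling → Pilot run → QA → Regulatory filing → Marketing collateral.

Variance along critical path = 1.778 + 1.000 + 1.778 + 1.778 + 2.778 = 9.111; σ = 3.018 days.
D = μ + z·σ = 46 + 1.036·3.018 = 49.1 days

49.1 days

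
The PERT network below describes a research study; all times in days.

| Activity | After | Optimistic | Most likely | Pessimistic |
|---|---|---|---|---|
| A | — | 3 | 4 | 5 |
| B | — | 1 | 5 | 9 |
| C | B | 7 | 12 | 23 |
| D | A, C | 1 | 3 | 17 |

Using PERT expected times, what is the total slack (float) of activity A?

14 days

te_A = (3 + 4·4 + 5)/6 = 24/6 = 4
te_B = (1 + 4·5 + 9)/6 = 30/6 = 5
te_C = (7 + 4·12 + 23)/6 = 78/6 = 13
te_D = (1 + 4·3 + 17)/6 = 30/6 = 5

Forward pass:
ES_A = 0; EF_A = 4
ES_B = 0; EF_B = 5
ES_C = 5; EF_C = 5+13 = 18
ES_D = max(EF_A=4, EF_C=18) = 18; EF_D = 18+5 = 23
Expected project duration μ = 23 days. Critical path: B → C → D.

Backward pass:
LF_D = 23; LS_D = 23−5 = 18
LF_C = LS_D = 18; LS_C = 18−13 = 5
LF_B = LS_C = 5; LS_B = 5−5 = 0
LF_A = LS_D = 18; LS_A = 18−4 = 14
Slack_A = LS_A − ES_A = 14 − 0 = 14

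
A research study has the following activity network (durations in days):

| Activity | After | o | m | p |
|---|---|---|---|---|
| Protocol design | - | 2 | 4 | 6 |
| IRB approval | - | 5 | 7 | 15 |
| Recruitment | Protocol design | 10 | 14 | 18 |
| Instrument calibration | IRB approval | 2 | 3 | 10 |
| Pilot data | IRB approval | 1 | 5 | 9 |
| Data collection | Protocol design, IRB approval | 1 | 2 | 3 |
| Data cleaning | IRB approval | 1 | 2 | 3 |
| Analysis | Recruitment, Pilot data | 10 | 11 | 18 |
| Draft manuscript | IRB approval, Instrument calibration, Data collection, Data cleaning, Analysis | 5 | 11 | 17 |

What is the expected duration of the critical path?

41 days

te_Protocol design = (2 + 4·4 + 6)/6 = 24/6 = 4
te_IRB approval = (5 + 4·7 + 15)/6 = 48/6 = 8
te_Recruitment = (10 + 4·14 + 18)/6 = 84/6 = 14
te_Instrument calibration = (2 + 4·3 + 10)/6 = 24/6 = 4
te_Pilot data = (1 + 4·5 + 9)/6 = 30/6 = 5
te_Data collection = (1 + 4·2 + 3)/6 = 12/6 = 2
te_Data cleaning = (1 + 4·2 + 3)/6 = 12/6 = 2
te_Analysis = (10 + 4·11 + 18)/6 = 72/6 = 12
te_Draft manuscript = (5 + 4·11 + 17)/6 = 66/6 = 11

Forward pass:
ES_Protocol design = 0; EF_Protocol design = 4
ES_IRB approval = 0; EF_IRB approval = 8
ES_Recruitment = 4; EF_Recruitment = 4+14 = 18
ES_Instrument calibration = 8; EF_Instrument calibration = 8+4 = 12
ES_Pilot data = 8; EF_Pilot data = 8+5 = 13
ES_Data collection = max(EF_Protocol design=4, EF_IRB approval=8) = 8; EF_Data collection = 8+2 = 10
ES_Data cleaning = 8; EF_Data cleaning = 8+2 = 10
ES_Analysis = max(EF_Recruitment=18, EF_Pilot data=13) = 18; EF_Analysis = 18+12 = 30
ES_Draft manuscript = max(EF_IRB approval=8, EF_Instrument calibration=12, EF_Data collection=10, EF_Data cleaning=10, EF_Analysis=30) = 30; EF_Draft manuscript = 30+11 = 41
Expected project duration μ = 41 days. Critical path: Protocol design → Recruitment → Analysis → Draft manuscript.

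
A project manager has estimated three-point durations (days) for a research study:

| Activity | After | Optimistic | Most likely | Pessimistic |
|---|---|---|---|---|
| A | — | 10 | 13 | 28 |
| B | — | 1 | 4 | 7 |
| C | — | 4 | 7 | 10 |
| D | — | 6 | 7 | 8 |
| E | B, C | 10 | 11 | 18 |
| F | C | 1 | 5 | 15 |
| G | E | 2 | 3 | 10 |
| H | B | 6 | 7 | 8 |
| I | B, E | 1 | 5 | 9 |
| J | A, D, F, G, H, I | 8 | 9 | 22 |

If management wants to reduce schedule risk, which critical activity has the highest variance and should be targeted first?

J

te_A = (10 + 4·13 + 28)/6 = 90/6 = 15; σ²_A = ((28−10)/6)² = 9.000
te_B = (1 + 4·4 + 7)/6 = 24/6 = 4; σ²_B = ((7−1)/6)² = 1.000
te_C = (4 + 4·7 + 10)/6 = 42/6 = 7; σ²_C = ((10−4)/6)² = 1.000
te_D = (6 + 4·7 + 8)/6 = 42/6 = 7; σ²_D = ((8−6)/6)² = 0.111
te_E = (10 + 4·11 + 18)/6 = 72/6 = 12; σ²_E = ((18−10)/6)² = 1.778
te_F = (1 + 4·5 + 15)/6 = 36/6 = 6; σ²_F = ((15−1)/6)² = 5.444
te_G = (2 + 4·3 + 10)/6 = 24/6 = 4; σ²_G = ((10−2)/6)² = 1.778
te_H = (6 + 4·7 + 8)/6 = 42/6 = 7; σ²_H = ((8−6)/6)² = 0.111
te_I = (1 + 4·5 + 9)/6 = 30/6 = 5; σ²_I = ((9−1)/6)² = 1.778
te_J = (8 + 4·9 + 22)/6 = 66/6 = 11; σ²_J = ((22−8)/6)² = 5.444

Forward pass:
ES_A = 0; EF_A = 15
ES_B = 0; EF_B = 4
ES_C = 0; EF_C = 7
ES_D = 0; EF_D = 7
ES_E = max(EF_B=4, EF_C=7) = 7; EF_E = 7+12 = 19
ES_F = 7; EF_F = 7+6 = 13
ES_G = 19; EF_G = 19+4 = 23
ES_H = 4; EF_H = 4+7 = 11
ES_I = max(EF_B=4, EF_E=19) = 19; EF_I = 19+5 = 24
ES_J = max(EF_A=15, EF_D=7, EF_F=13, EF_G=23, EF_H=11, EF_I=24) = 24; EF_J = 24+11 = 35
Expected project duration μ = 35 days. Critical path: C → E → I → J.

Variances on critical path: σ²_C=1.000, σ²_E=1.778, σ²_I=1.778, σ²_J=5.444.
Largest is σ²_J = 5.444.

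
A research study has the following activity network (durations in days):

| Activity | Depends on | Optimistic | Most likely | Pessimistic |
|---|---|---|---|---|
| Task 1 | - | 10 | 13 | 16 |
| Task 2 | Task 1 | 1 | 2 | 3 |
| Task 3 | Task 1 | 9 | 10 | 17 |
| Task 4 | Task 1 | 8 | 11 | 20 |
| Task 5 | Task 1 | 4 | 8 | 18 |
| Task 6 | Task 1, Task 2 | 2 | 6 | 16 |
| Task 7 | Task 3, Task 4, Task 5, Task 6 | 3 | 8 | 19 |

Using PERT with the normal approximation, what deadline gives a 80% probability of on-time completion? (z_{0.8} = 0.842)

36.9 days

te_Task 1 = (10 + 4·13 + 16)/6 = 78/6 = 13; σ²_Task 1 = ((16−10)/6)² = 1.000
te_Task 2 = (1 + 4·2 + 3)/6 = 12/6 = 2; σ²_Task 2 = ((3−1)/6)² = 0.111
te_Task 3 = (9 + 4·10 + 17)/6 = 66/6 = 11; σ²_Task 3 = ((17−9)/6)² = 1.778
te_Task 4 = (8 + 4·11 + 20)/6 = 72/6 = 12; σ²_Task 4 = ((20−8)/6)² = 4.000
te_Task 5 = (4 + 4·8 + 18)/6 = 54/6 = 9; σ²_Task 5 = ((18−4)/6)² = 5.444
te_Task 6 = (2 + 4·6 + 16)/6 = 42/6 = 7; σ²_Task 6 = ((16−2)/6)² = 5.444
te_Task 7 = (3 + 4·8 + 19)/6 = 54/6 = 9; σ²_Task 7 = ((19−3)/6)² = 7.111

Forward pass:
ES_Task 1 = 0; EF_Task 1 = 13
ES_Task 2 = 13; EF_Task 2 = 13+2 = 15
ES_Task 3 = 13; EF_Task 3 = 13+11 = 24
ES_Task 4 = 13; EF_Task 4 = 13+12 = 25
ES_Task 5 = 13; EF_Task 5 = 13+9 = 22
ES_Task 6 = max(EF_Task 1=13, EF_Task 2=15) = 15; EF_Task 6 = 15+7 = 22
ES_Task 7 = max(EF_Task 3=24, EF_Task 4=25, EF_Task 5=22, EF_Task 6=22) = 25; EF_Task 7 = 25+9 = 34
Expected project duration μ = 34 days. Critical path: Task 1 → Task 4 → Task 7.

Variance along critical path = 1.000 + 4.000 + 7.111 = 12.111; σ = 3.480 days.
D = μ + z·σ = 34 + 0.842·3.480 = 36.9 days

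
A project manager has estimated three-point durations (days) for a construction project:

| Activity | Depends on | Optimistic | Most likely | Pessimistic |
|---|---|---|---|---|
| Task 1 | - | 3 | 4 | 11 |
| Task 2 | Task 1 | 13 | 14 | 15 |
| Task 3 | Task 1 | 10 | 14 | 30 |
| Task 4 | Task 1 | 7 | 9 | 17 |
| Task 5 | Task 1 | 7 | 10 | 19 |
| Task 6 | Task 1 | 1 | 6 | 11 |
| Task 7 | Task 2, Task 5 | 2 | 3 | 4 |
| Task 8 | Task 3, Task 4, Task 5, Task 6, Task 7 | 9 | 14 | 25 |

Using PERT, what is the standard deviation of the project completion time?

te_Task 1 = (3 + 4·4 + 11)/6 = 30/6 = 5; σ²_Task 1 = ((11−3)/6)² = 1.778
te_Task 2 = (13 + 4·14 + 15)/6 = 84/6 = 14; σ²_Task 2 = ((15−13)/6)² = 0.111
te_Task 3 = (10 + 4·14 + 30)/6 = 96/6 = 16; σ²_Task 3 = ((30−10)/6)² = 11.111
te_Task 4 = (7 + 4·9 + 17)/6 = 60/6 = 10; σ²_Task 4 = ((17−7)/6)² = 2.778
te_Task 5 = (7 + 4·10 + 19)/6 = 66/6 = 11; σ²_Task 5 = ((19−7)/6)² = 4.000
te_Task 6 = (1 + 4·6 + 11)/6 = 36/6 = 6; σ²_Task 6 = ((11−1)/6)² = 2.778
te_Task 7 = (2 + 4·3 + 4)/6 = 18/6 = 3; σ²_Task 7 = ((4−2)/6)² = 0.111
te_Task 8 = (9 + 4·14 + 25)/6 = 90/6 = 15; σ²_Task 8 = ((25−9)/6)² = 7.111

Forward pass:
ES_Task 1 = 0; EF_Task 1 = 5
ES_Task 2 = 5; EF_Task 2 = 5+14 = 19
ES_Task 3 = 5; EF_Task 3 = 5+16 = 21
ES_Task 4 = 5; EF_Task 4 = 5+10 = 15
ES_Task 5 = 5; EF_Task 5 = 5+11 = 16
ES_Task 6 = 5; EF_Task 6 = 5+6 = 11
ES_Task 7 = max(EF_Task 2=19, EF_Task 5=16) = 19; EF_Task 7 = 19+3 = 22
ES_Task 8 = max(EF_Task 3=21, EF_Task 4=15, EF_Task 5=16, EF_Task 6=11, EF_Task 7=22) = 22; EF_Task 8 = 22+15 = 37
Expected project duration μ = 37 days. Critical path: Task 1 → Task 2 → Task 7 → Task 8.

Variance along critical path = 1.778 + 0.111 + 0.111 + 7.111 = 9.111
σ = √9.111 = 3.018 days

3.02 days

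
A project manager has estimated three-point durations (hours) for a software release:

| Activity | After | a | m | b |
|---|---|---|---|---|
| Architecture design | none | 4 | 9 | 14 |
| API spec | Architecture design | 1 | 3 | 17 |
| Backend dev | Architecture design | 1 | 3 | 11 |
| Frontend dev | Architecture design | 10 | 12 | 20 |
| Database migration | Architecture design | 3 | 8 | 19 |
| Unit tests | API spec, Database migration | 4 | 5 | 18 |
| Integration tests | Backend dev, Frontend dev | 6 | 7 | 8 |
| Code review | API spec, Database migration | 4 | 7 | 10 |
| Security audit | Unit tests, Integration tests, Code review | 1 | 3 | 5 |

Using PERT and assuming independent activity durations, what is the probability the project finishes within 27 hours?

0.022

te_Architecture design = (4 + 4·9 + 14)/6 = 54/6 = 9; σ²_Architecture design = ((14−4)/6)² = 2.778
te_API spec = (1 + 4·3 + 17)/6 = 30/6 = 5; σ²_API spec = ((17−1)/6)² = 7.111
te_Backend dev = (1 + 4·3 + 11)/6 = 24/6 = 4; σ²_Backend dev = ((11−1)/6)² = 2.778
te_Frontend dev = (10 + 4·12 + 20)/6 = 78/6 = 13; σ²_Frontend dev = ((20−10)/6)² = 2.778
te_Database migration = (3 + 4·8 + 19)/6 = 54/6 = 9; σ²_Database migration = ((19−3)/6)² = 7.111
te_Unit tests = (4 + 4·5 + 18)/6 = 42/6 = 7; σ²_Unit tests = ((18−4)/6)² = 5.444
te_Integration tests = (6 + 4·7 + 8)/6 = 42/6 = 7; σ²_Integration tests = ((8−6)/6)² = 0.111
te_Code review = (4 + 4·7 + 10)/6 = 42/6 = 7; σ²_Code review = ((10−4)/6)² = 1.000
te_Security audit = (1 + 4·3 + 5)/6 = 18/6 = 3; σ²_Security audit = ((5−1)/6)² = 0.444

Forward pass:
ES_Architecture design = 0; EF_Architecture design = 9
ES_API spec = 9; EF_API spec = 9+5 = 14
ES_Backend dev = 9; EF_Backend dev = 9+4 = 13
ES_Frontend dev = 9; EF_Frontend dev = 9+13 = 22
ES_Database migration = 9; EF_Database migration = 9+9 = 18
ES_Unit tests = max(EF_API spec=14, EF_Database migration=18) = 18; EF_Unit tests = 18+7 = 25
ES_Integration tests = max(EF_Backend dev=13, EF_Frontend dev=22) = 22; EF_Integration tests = 22+7 = 29
ES_Code review = max(EF_API spec=14, EF_Database migration=18) = 18; EF_Code review = 18+7 = 25
ES_Security audit = max(EF_Unit tests=25, EF_Integration tests=29, EF_Code review=25) = 29; EF_Security audit = 29+3 = 32
Expected project duration μ = 32 hours. Critical path: Architecture design → Frontend dev → Integration tests → Security audit.

Variance along critical path = 2.778 + 2.778 + 0.111 + 0.444 = 6.111; σ = √6.111 = 2.472 hours.
Z = (27 − 32) / 2.472 = -2.023
P(T ≤ 27) = Φ(-2.023) ≈ 0.022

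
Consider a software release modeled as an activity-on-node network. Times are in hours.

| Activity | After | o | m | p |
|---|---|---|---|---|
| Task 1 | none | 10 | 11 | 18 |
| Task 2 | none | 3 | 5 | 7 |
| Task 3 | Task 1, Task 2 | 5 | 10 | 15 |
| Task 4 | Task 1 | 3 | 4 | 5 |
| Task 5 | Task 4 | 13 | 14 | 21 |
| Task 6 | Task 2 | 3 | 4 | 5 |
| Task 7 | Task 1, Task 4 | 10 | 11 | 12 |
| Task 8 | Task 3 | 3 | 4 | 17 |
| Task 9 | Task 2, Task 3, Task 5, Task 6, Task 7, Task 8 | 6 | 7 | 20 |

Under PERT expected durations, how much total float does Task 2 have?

te_Task 1 = (10 + 4·11 + 18)/6 = 72/6 = 12
te_Task 2 = (3 + 4·5 + 7)/6 = 30/6 = 5
te_Task 3 = (5 + 4·10 + 15)/6 = 60/6 = 10
te_Task 4 = (3 + 4·4 + 5)/6 = 24/6 = 4
te_Task 5 = (13 + 4·14 + 21)/6 = 90/6 = 15
te_Task 6 = (3 + 4·4 + 5)/6 = 24/6 = 4
te_Task 7 = (10 + 4·11 + 12)/6 = 66/6 = 11
te_Task 8 = (3 + 4·4 + 17)/6 = 36/6 = 6
te_Task 9 = (6 + 4·7 + 20)/6 = 54/6 = 9

Forward pass:
ES_Task 1 = 0; EF_Task 1 = 12
ES_Task 2 = 0; EF_Task 2 = 5
ES_Task 3 = max(EF_Task 1=12, EF_Task 2=5) = 12; EF_Task 3 = 12+10 = 22
ES_Task 4 = 12; EF_Task 4 = 12+4 = 16
ES_Task 5 = 16; EF_Task 5 = 16+15 = 31
ES_Task 6 = 5; EF_Task 6 = 5+4 = 9
ES_Task 7 = max(EF_Task 1=12, EF_Task 4=16) = 16; EF_Task 7 = 16+11 = 27
ES_Task 8 = 22; EF_Task 8 = 22+6 = 28
ES_Task 9 = max(EF_Task 2=5, EF_Task 3=22, EF_Task 5=31, EF_Task 6=9, EF_Task 7=27, EF_Task 8=28) = 31; EF_Task 9 = 31+9 = 40
Expected project duration μ = 40 hours. Critical path: Task 1 → Task 4 → Task 5 → Task 9.

Backward pass:
LF_Task 9 = 40; LS_Task 9 = 40−9 = 31
LF_Task 8 = LS_Task 9 = 31; LS_Task 8 = 31−6 = 25
LF_Task 7 = LS_Task 9 = 31; LS_Task 7 = 31−11 = 20
LF_Task 6 = LS_Task 9 = 31; LS_Task 6 = 31−4 = 27
LF_Task 5 = LS_Task 9 = 31; LS_Task 5 = 31−15 = 16
LF_Task 4 = min(LS_Task 5=16, LS_Task 7=20) = 16; LS_Task 4 = 16−4 = 12
LF_Task 3 = min(LS_Task 8=25, LS_Task 9=31) = 25; LS_Task 3 = 25−10 = 15
LF_Task 2 = min(LS_Task 3=15, LS_Task 6=27, LS_Task 9=31) = 15; LS_Task 2 = 15−5 = 10
LF_Task 1 = min(LS_Task 3=15, LS_Task 4=12, LS_Task 7=20) = 12; LS_Task 1 = 12−12 = 0
Slack_Task 2 = LS_Task 2 − ES_Task 2 = 10 − 0 = 10

10 hours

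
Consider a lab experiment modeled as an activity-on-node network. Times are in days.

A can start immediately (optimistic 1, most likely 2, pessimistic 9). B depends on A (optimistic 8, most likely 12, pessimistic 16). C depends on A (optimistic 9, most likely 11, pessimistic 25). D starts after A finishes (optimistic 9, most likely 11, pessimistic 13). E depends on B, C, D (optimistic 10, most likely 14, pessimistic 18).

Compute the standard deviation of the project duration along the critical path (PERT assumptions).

3.27 days

te_A = (1 + 4·2 + 9)/6 = 18/6 = 3; σ²_A = ((9−1)/6)² = 1.778
te_B = (8 + 4·12 + 16)/6 = 72/6 = 12; σ²_B = ((16−8)/6)² = 1.778
te_C = (9 + 4·11 + 25)/6 = 78/6 = 13; σ²_C = ((25−9)/6)² = 7.111
te_D = (9 + 4·11 + 13)/6 = 66/6 = 11; σ²_D = ((13−9)/6)² = 0.444
te_E = (10 + 4·14 + 18)/6 = 84/6 = 14; σ²_E = ((18−10)/6)² = 1.778

Forward pass:
ES_A = 0; EF_A = 3
ES_B = 3; EF_B = 3+12 = 15
ES_C = 3; EF_C = 3+13 = 16
ES_D = 3; EF_D = 3+11 = 14
ES_E = max(EF_B=15, EF_C=16, EF_D=14) = 16; EF_E = 16+14 = 30
Expected project duration μ = 30 days. Critical path: A → C → E.

Variance along critical path = 1.778 + 7.111 + 1.778 = 10.667
σ = √10.667 = 3.266 days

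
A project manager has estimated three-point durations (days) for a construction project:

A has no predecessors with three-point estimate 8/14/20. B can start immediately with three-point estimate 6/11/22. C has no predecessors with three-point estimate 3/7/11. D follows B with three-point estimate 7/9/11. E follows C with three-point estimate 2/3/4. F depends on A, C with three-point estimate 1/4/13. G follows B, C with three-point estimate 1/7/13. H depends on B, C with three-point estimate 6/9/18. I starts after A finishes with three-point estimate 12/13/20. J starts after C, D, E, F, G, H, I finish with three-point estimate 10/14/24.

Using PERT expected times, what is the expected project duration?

43 days

te_A = (8 + 4·14 + 20)/6 = 84/6 = 14
te_B = (6 + 4·11 + 22)/6 = 72/6 = 12
te_C = (3 + 4·7 + 11)/6 = 42/6 = 7
te_D = (7 + 4·9 + 11)/6 = 54/6 = 9
te_E = (2 + 4·3 + 4)/6 = 18/6 = 3
te_F = (1 + 4·4 + 13)/6 = 30/6 = 5
te_G = (1 + 4·7 + 13)/6 = 42/6 = 7
te_H = (6 + 4·9 + 18)/6 = 60/6 = 10
te_I = (12 + 4·13 + 20)/6 = 84/6 = 14
te_J = (10 + 4·14 + 24)/6 = 90/6 = 15

Forward pass:
ES_A = 0; EF_A = 14
ES_B = 0; EF_B = 12
ES_C = 0; EF_C = 7
ES_D = 12; EF_D = 12+9 = 21
ES_E = 7; EF_E = 7+3 = 10
ES_F = max(EF_A=14, EF_C=7) = 14; EF_F = 14+5 = 19
ES_G = max(EF_B=12, EF_C=7) = 12; EF_G = 12+7 = 19
ES_H = max(EF_B=12, EF_C=7) = 12; EF_H = 12+10 = 22
ES_I = 14; EF_I = 14+14 = 28
ES_J = max(EF_C=7, EF_D=21, EF_E=10, EF_F=19, EF_G=19, EF_H=22, EF_I=28) = 28; EF_J = 28+15 = 43
Expected project duration μ = 43 days. Critical path: A → I → J.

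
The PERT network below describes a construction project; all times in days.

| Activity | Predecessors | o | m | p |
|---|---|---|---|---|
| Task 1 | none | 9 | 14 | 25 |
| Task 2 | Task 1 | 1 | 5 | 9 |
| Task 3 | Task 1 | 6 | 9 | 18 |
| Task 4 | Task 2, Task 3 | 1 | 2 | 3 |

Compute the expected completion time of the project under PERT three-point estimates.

te_Task 1 = (9 + 4·14 + 25)/6 = 90/6 = 15
te_Task 2 = (1 + 4·5 + 9)/6 = 30/6 = 5
te_Task 3 = (6 + 4·9 + 18)/6 = 60/6 = 10
te_Task 4 = (1 + 4·2 + 3)/6 = 12/6 = 2

Forward pass:
ES_Task 1 = 0; EF_Task 1 = 15
ES_Task 2 = 15; EF_Task 2 = 15+5 = 20
ES_Task 3 = 15; EF_Task 3 = 15+10 = 25
ES_Task 4 = max(EF_Task 2=20, EF_Task 3=25) = 25; EF_Task 4 = 25+2 = 27
Expected project duration μ = 27 days. Critical path: Task 1 → Task 3 → Task 4.

27 days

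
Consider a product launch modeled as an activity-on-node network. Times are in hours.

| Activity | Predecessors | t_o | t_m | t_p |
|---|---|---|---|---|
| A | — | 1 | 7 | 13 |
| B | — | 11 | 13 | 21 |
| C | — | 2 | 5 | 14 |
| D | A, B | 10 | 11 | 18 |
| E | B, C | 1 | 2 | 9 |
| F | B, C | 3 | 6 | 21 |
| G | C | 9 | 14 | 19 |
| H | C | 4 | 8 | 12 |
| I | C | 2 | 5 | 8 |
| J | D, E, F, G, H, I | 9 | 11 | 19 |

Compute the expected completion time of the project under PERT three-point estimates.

38 hours

te_A = (1 + 4·7 + 13)/6 = 42/6 = 7
te_B = (11 + 4·13 + 21)/6 = 84/6 = 14
te_C = (2 + 4·5 + 14)/6 = 36/6 = 6
te_D = (10 + 4·11 + 18)/6 = 72/6 = 12
te_E = (1 + 4·2 + 9)/6 = 18/6 = 3
te_F = (3 + 4·6 + 21)/6 = 48/6 = 8
te_G = (9 + 4·14 + 19)/6 = 84/6 = 14
te_H = (4 + 4·8 + 12)/6 = 48/6 = 8
te_I = (2 + 4·5 + 8)/6 = 30/6 = 5
te_J = (9 + 4·11 + 19)/6 = 72/6 = 12

Forward pass:
ES_A = 0; EF_A = 7
ES_B = 0; EF_B = 14
ES_C = 0; EF_C = 6
ES_D = max(EF_A=7, EF_B=14) = 14; EF_D = 14+12 = 26
ES_E = max(EF_B=14, EF_C=6) = 14; EF_E = 14+3 = 17
ES_F = max(EF_B=14, EF_C=6) = 14; EF_F = 14+8 = 22
ES_G = 6; EF_G = 6+14 = 20
ES_H = 6; EF_H = 6+8 = 14
ES_I = 6; EF_I = 6+5 = 11
ES_J = max(EF_D=26, EF_E=17, EF_F=22, EF_G=20, EF_H=14, EF_I=11) = 26; EF_J = 26+12 = 38
Expected project duration μ = 38 hours. Critical path: B → D → J.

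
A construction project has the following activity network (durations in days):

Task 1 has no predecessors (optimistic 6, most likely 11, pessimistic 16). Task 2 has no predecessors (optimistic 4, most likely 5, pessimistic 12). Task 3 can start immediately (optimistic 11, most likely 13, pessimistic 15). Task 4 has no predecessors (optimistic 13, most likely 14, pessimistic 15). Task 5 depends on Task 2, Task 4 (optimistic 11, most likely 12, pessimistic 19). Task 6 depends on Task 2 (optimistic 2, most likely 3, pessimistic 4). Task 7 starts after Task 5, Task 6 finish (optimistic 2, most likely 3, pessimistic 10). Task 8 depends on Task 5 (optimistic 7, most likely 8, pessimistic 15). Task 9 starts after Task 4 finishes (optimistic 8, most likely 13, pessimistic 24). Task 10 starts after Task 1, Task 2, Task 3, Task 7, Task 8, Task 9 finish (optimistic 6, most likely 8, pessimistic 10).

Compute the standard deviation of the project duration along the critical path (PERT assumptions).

2.03 days

te_Task 1 = (6 + 4·11 + 16)/6 = 66/6 = 11; σ²_Task 1 = ((16−6)/6)² = 2.778
te_Task 2 = (4 + 4·5 + 12)/6 = 36/6 = 6; σ²_Task 2 = ((12−4)/6)² = 1.778
te_Task 3 = (11 + 4·13 + 15)/6 = 78/6 = 13; σ²_Task 3 = ((15−11)/6)² = 0.444
te_Task 4 = (13 + 4·14 + 15)/6 = 84/6 = 14; σ²_Task 4 = ((15−13)/6)² = 0.111
te_Task 5 = (11 + 4·12 + 19)/6 = 78/6 = 13; σ²_Task 5 = ((19−11)/6)² = 1.778
te_Task 6 = (2 + 4·3 + 4)/6 = 18/6 = 3; σ²_Task 6 = ((4−2)/6)² = 0.111
te_Task 7 = (2 + 4·3 + 10)/6 = 24/6 = 4; σ²_Task 7 = ((10−2)/6)² = 1.778
te_Task 8 = (7 + 4·8 + 15)/6 = 54/6 = 9; σ²_Task 8 = ((15−7)/6)² = 1.778
te_Task 9 = (8 + 4·13 + 24)/6 = 84/6 = 14; σ²_Task 9 = ((24−8)/6)² = 7.111
te_Task 10 = (6 + 4·8 + 10)/6 = 48/6 = 8; σ²_Task 10 = ((10−6)/6)² = 0.444

Forward pass:
ES_Task 1 = 0; EF_Task 1 = 11
ES_Task 2 = 0; EF_Task 2 = 6
ES_Task 3 = 0; EF_Task 3 = 13
ES_Task 4 = 0; EF_Task 4 = 14
ES_Task 5 = max(EF_Task 2=6, EF_Task 4=14) = 14; EF_Task 5 = 14+13 = 27
ES_Task 6 = 6; EF_Task 6 = 6+3 = 9
ES_Task 7 = max(EF_Task 5=27, EF_Task 6=9) = 27; EF_Task 7 = 27+4 = 31
ES_Task 8 = 27; EF_Task 8 = 27+9 = 36
ES_Task 9 = 14; EF_Task 9 = 14+14 = 28
ES_Task 10 = max(EF_Task 1=11, EF_Task 2=6, EF_Task 3=13, EF_Task 7=31, EF_Task 8=36, EF_Task 9=28) = 36; EF_Task 10 = 36+8 = 44
Expected project duration μ = 44 days. Critical path: Task 4 → Task 5 → Task 8 → Task 10.

Variance along critical path = 0.111 + 1.778 + 1.778 + 0.444 = 4.111
σ = √4.111 = 2.028 days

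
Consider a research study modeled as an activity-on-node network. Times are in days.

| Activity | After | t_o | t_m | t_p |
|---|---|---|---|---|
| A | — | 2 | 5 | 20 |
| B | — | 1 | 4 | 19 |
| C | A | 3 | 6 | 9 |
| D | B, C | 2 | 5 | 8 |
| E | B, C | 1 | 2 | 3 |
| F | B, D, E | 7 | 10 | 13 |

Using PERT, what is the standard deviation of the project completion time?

3.46 days

te_A = (2 + 4·5 + 20)/6 = 42/6 = 7; σ²_A = ((20−2)/6)² = 9.000
te_B = (1 + 4·4 + 19)/6 = 36/6 = 6; σ²_B = ((19−1)/6)² = 9.000
te_C = (3 + 4·6 + 9)/6 = 36/6 = 6; σ²_C = ((9−3)/6)² = 1.000
te_D = (2 + 4·5 + 8)/6 = 30/6 = 5; σ²_D = ((8−2)/6)² = 1.000
te_E = (1 + 4·2 + 3)/6 = 12/6 = 2; σ²_E = ((3−1)/6)² = 0.111
te_F = (7 + 4·10 + 13)/6 = 60/6 = 10; σ²_F = ((13−7)/6)² = 1.000

Forward pass:
ES_A = 0; EF_A = 7
ES_B = 0; EF_B = 6
ES_C = 7; EF_C = 7+6 = 13
ES_D = max(EF_B=6, EF_C=13) = 13; EF_D = 13+5 = 18
ES_E = max(EF_B=6, EF_C=13) = 13; EF_E = 13+2 = 15
ES_F = max(EF_B=6, EF_D=18, EF_E=15) = 18; EF_F = 18+10 = 28
Expected project duration μ = 28 days. Critical path: A → C → D → F.

Variance along critical path = 9.000 + 1.000 + 1.000 + 1.000 = 12.000
σ = √12.000 = 3.464 days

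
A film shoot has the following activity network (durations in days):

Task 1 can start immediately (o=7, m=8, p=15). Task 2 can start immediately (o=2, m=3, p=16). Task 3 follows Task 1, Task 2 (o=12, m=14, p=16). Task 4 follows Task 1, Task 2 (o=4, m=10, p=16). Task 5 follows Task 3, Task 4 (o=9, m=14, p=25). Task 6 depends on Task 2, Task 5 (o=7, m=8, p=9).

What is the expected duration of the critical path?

46 days

te_Task 1 = (7 + 4·8 + 15)/6 = 54/6 = 9
te_Task 2 = (2 + 4·3 + 16)/6 = 30/6 = 5
te_Task 3 = (12 + 4·14 + 16)/6 = 84/6 = 14
te_Task 4 = (4 + 4·10 + 16)/6 = 60/6 = 10
te_Task 5 = (9 + 4·14 + 25)/6 = 90/6 = 15
te_Task 6 = (7 + 4·8 + 9)/6 = 48/6 = 8

Forward pass:
ES_Task 1 = 0; EF_Task 1 = 9
ES_Task 2 = 0; EF_Task 2 = 5
ES_Task 3 = max(EF_Task 1=9, EF_Task 2=5) = 9; EF_Task 3 = 9+14 = 23
ES_Task 4 = max(EF_Task 1=9, EF_Task 2=5) = 9; EF_Task 4 = 9+10 = 19
ES_Task 5 = max(EF_Task 3=23, EF_Task 4=19) = 23; EF_Task 5 = 23+15 = 38
ES_Task 6 = max(EF_Task 2=5, EF_Task 5=38) = 38; EF_Task 6 = 38+8 = 46
Expected project duration μ = 46 days. Critical path: Task 1 → Task 3 → Task 5 → Task 6.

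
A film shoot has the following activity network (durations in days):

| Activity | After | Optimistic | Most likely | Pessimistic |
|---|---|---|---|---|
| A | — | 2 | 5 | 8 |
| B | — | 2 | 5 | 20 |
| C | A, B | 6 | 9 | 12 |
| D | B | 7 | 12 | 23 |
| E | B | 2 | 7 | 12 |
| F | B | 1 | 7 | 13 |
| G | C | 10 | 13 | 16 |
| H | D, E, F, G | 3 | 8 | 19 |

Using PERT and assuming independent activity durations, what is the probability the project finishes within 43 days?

te_A = (2 + 4·5 + 8)/6 = 30/6 = 5; σ²_A = ((8−2)/6)² = 1.000
te_B = (2 + 4·5 + 20)/6 = 42/6 = 7; σ²_B = ((20−2)/6)² = 9.000
te_C = (6 + 4·9 + 12)/6 = 54/6 = 9; σ²_C = ((12−6)/6)² = 1.000
te_D = (7 + 4·12 + 23)/6 = 78/6 = 13; σ²_D = ((23−7)/6)² = 7.111
te_E = (2 + 4·7 + 12)/6 = 42/6 = 7; σ²_E = ((12−2)/6)² = 2.778
te_F = (1 + 4·7 + 13)/6 = 42/6 = 7; σ²_F = ((13−1)/6)² = 4.000
te_G = (10 + 4·13 + 16)/6 = 78/6 = 13; σ²_G = ((16−10)/6)² = 1.000
te_H = (3 + 4·8 + 19)/6 = 54/6 = 9; σ²_H = ((19−3)/6)² = 7.111

Forward pass:
ES_A = 0; EF_A = 5
ES_B = 0; EF_B = 7
ES_C = max(EF_A=5, EF_B=7) = 7; EF_C = 7+9 = 16
ES_D = 7; EF_D = 7+13 = 20
ES_E = 7; EF_E = 7+7 = 14
ES_F = 7; EF_F = 7+7 = 14
ES_G = 16; EF_G = 16+13 = 29
ES_H = max(EF_D=20, EF_E=14, EF_F=14, EF_G=29) = 29; EF_H = 29+9 = 38
Expected project duration μ = 38 days. Critical path: B → C → G → H.

Variance along critical path = 9.000 + 1.000 + 1.000 + 7.111 = 18.111; σ = √18.111 = 4.256 days.
Z = (43 − 38) / 4.256 = 1.175
P(T ≤ 43) = Φ(1.175) ≈ 0.880

0.880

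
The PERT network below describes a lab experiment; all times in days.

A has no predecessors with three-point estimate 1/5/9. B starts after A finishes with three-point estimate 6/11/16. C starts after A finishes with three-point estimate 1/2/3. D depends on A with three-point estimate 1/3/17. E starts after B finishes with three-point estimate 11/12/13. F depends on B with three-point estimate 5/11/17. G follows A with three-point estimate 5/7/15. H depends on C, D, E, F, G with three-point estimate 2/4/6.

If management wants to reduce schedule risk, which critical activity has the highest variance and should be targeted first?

te_A = (1 + 4·5 + 9)/6 = 30/6 = 5; σ²_A = ((9−1)/6)² = 1.778
te_B = (6 + 4·11 + 16)/6 = 66/6 = 11; σ²_B = ((16−6)/6)² = 2.778
te_C = (1 + 4·2 + 3)/6 = 12/6 = 2; σ²_C = ((3−1)/6)² = 0.111
te_D = (1 + 4·3 + 17)/6 = 30/6 = 5; σ²_D = ((17−1)/6)² = 7.111
te_E = (11 + 4·12 + 13)/6 = 72/6 = 12; σ²_E = ((13−11)/6)² = 0.111
te_F = (5 + 4·11 + 17)/6 = 66/6 = 11; σ²_F = ((17−5)/6)² = 4.000
te_G = (5 + 4·7 + 15)/6 = 48/6 = 8; σ²_G = ((15−5)/6)² = 2.778
te_H = (2 + 4·4 + 6)/6 = 24/6 = 4; σ²_H = ((6−2)/6)² = 0.444

Forward pass:
ES_A = 0; EF_A = 5
ES_B = 5; EF_B = 5+11 = 16
ES_C = 5; EF_C = 5+2 = 7
ES_D = 5; EF_D = 5+5 = 10
ES_E = 16; EF_E = 16+12 = 28
ES_F = 16; EF_F = 16+11 = 27
ES_G = 5; EF_G = 5+8 = 13
ES_H = max(EF_C=7, EF_D=10, EF_E=28, EF_F=27, EF_G=13) = 28; EF_H = 28+4 = 32
Expected project duration μ = 32 days. Critical path: A → B → E → H.

Variances on critical path: σ²_A=1.778, σ²_B=2.778, σ²_E=0.111, σ²_H=0.444.
Largest is σ²_B = 2.778.

B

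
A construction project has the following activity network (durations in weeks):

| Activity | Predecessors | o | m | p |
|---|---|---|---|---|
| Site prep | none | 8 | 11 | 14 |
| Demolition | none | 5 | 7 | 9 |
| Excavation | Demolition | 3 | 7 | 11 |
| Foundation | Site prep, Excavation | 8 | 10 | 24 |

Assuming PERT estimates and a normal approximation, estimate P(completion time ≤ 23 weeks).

0.163

te_Site prep = (8 + 4·11 + 14)/6 = 66/6 = 11; σ²_Site prep = ((14−8)/6)² = 1.000
te_Demolition = (5 + 4·7 + 9)/6 = 42/6 = 7; σ²_Demolition = ((9−5)/6)² = 0.444
te_Excavation = (3 + 4·7 + 11)/6 = 42/6 = 7; σ²_Excavation = ((11−3)/6)² = 1.778
te_Foundation = (8 + 4·10 + 24)/6 = 72/6 = 12; σ²_Foundation = ((24−8)/6)² = 7.111

Forward pass:
ES_Site prep = 0; EF_Site prep = 11
ES_Demolition = 0; EF_Demolition = 7
ES_Excavation = 7; EF_Excavation = 7+7 = 14
ES_Foundation = max(EF_Site prep=11, EF_Excavation=14) = 14; EF_Foundation = 14+12 = 26
Expected project duration μ = 26 weeks. Critical path: Demolition → Excavation → Foundation.

Variance along critical path = 0.444 + 1.778 + 7.111 = 9.333; σ = √9.333 = 3.055 weeks.
Z = (23 − 26) / 3.055 = -0.982
P(T ≤ 23) = Φ(-0.982) ≈ 0.163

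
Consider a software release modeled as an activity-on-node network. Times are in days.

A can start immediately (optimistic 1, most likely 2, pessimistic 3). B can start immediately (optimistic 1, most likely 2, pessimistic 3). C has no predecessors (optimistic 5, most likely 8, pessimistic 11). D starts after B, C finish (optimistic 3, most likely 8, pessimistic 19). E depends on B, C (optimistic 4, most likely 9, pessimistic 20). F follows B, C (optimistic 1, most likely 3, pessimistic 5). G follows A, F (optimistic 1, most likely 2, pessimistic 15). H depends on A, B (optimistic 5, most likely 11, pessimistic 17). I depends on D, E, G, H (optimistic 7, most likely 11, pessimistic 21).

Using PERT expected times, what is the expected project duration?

30 days

te_A = (1 + 4·2 + 3)/6 = 12/6 = 2
te_B = (1 + 4·2 + 3)/6 = 12/6 = 2
te_C = (5 + 4·8 + 11)/6 = 48/6 = 8
te_D = (3 + 4·8 + 19)/6 = 54/6 = 9
te_E = (4 + 4·9 + 20)/6 = 60/6 = 10
te_F = (1 + 4·3 + 5)/6 = 18/6 = 3
te_G = (1 + 4·2 + 15)/6 = 24/6 = 4
te_H = (5 + 4·11 + 17)/6 = 66/6 = 11
te_I = (7 + 4·11 + 21)/6 = 72/6 = 12

Forward pass:
ES_A = 0; EF_A = 2
ES_B = 0; EF_B = 2
ES_C = 0; EF_C = 8
ES_D = max(EF_B=2, EF_C=8) = 8; EF_D = 8+9 = 17
ES_E = max(EF_B=2, EF_C=8) = 8; EF_E = 8+10 = 18
ES_F = max(EF_B=2, EF_C=8) = 8; EF_F = 8+3 = 11
ES_G = max(EF_A=2, EF_F=11) = 11; EF_G = 11+4 = 15
ES_H = max(EF_A=2, EF_B=2) = 2; EF_H = 2+11 = 13
ES_I = max(EF_D=17, EF_E=18, EF_G=15, EF_H=13) = 18; EF_I = 18+12 = 30
Expected project duration μ = 30 days. Critical path: C → E → I.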